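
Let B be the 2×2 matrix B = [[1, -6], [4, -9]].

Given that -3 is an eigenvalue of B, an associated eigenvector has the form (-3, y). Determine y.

We need (B + 3I)v = 0.
B + 3I = [[4, -6], [4, -6]].
Row 1: (4)·-3 + (-6)·y = 0
Row 2: (4)·-3 + (-6)·y = 0
Solving gives y = -2.
Check: B·(-3, -2) = (9, 6) = -3·(-3, -2).

-2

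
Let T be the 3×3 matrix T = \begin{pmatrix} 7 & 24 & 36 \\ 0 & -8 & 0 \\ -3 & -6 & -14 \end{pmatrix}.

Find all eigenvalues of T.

-8, -5, -2

The characteristic polynomial is p(s) = det(sI - T).
Expanding the 3×3 determinant: p(s) = s^3 + 15s^2 + 66s + 80.
Since p(-2) = 0, s = -2 is a root.
Dividing by (s + 2) leaves s^2 + 13s + 40.
The quadratic factors as (s + 8)·(s + 5).
Eigenvalues: -8, -5, -2.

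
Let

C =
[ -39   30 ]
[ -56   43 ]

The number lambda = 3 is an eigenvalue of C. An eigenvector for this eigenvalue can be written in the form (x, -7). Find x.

-5

We need (C - 3I)v = 0.
C - 3I = [[-42, 30], [-56, 40]].
Row 1: (-42)·x + (30)·-7 = 0
Row 2: (-56)·x + (40)·-7 = 0
Solving gives x = -5.
Check: C·(-5, -7) = (-15, -21) = 3·(-5, -7).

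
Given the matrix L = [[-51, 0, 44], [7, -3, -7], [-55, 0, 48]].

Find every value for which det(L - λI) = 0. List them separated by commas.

Compute the characteristic polynomial p(λ) = det(λI - L).
Expanding the 3×3 determinant: p(λ) = λ^3 + 6λ^2 - 19λ - 84.
Try λ = -3: p(-3) = 0, so -3 is a root.
Factor out (λ + 3): p(λ) = (λ + 3)·(λ^2 + 3λ - 28).
The quadratic factors as (λ + 7)·(λ - 4).
Eigenvalues: -7, -3, 4.

-7, -3, 4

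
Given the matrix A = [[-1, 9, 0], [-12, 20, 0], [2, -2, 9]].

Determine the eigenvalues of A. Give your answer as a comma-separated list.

Compute the characteristic polynomial p(r) = det(rI - A).
Expanding along the first row, p(r) = r^3 - 28r^2 + 259r - 792.
Try r = 8: p(8) = 0, so 8 is a root.
Factor out (r - 8): p(r) = (r - 8)·(r^2 - 20r + 99).
The quadratic factors as (r - 9)·(r - 11).
Eigenvalues: 8, 9, 11.

8, 9, 11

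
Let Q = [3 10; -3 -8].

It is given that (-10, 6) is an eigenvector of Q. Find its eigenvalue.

-3

Compute Qv: Q·(-10, 6) = (30, -18).
Since Qv = λv, compare component 1: 30 = λ·-10, so λ = -3.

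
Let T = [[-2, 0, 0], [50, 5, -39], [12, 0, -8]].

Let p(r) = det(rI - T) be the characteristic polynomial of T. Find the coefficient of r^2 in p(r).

The coefficient of r^2 of det(rI - T) is −trace(T).
trace(T) = (-2) + (5) + (-8) = -5, so the coefficient is 5.

5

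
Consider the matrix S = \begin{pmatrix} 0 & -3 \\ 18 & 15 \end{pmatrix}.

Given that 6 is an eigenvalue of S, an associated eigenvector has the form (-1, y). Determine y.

2

We need (S - 6I)v = 0.
S - 6I = [[-6, -3], [18, 9]].
Row 1: (-6)·-1 + (-3)·y = 0
Row 2: (18)·-1 + (9)·y = 0
Solving gives y = 2.
Check: S·(-1, 2) = (-6, 12) = 6·(-1, 2).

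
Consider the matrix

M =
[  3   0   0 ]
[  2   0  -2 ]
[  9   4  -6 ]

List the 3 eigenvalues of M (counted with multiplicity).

-4, -2, 3

Set up det(lambda·I - M) = 0.
Expanding along the first row, p(lambda) = lambda^3 + 3·lambda^2 - 10·lambda - 24.
Since p(-4) = 0, lambda = -4 is a root.
Factor out (lambda + 4): p(lambda) = (lambda + 4)·(lambda^2 - lambda - 6).
The quadratic factors as (lambda + 2)·(lambda - 3).
Eigenvalues: -4, -2, 3.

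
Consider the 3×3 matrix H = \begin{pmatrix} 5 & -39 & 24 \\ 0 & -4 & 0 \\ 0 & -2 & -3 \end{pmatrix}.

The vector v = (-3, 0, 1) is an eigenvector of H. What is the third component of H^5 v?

-243

First find the eigenvalue: Hv = (9, 0, -3) = -3·(-3, 0, 1), so λ = -3.
Then H^5 v = λ^5·v = (-3)^5·(-3, 0, 1) = -243·(-3, 0, 1) = (729, 0, -243).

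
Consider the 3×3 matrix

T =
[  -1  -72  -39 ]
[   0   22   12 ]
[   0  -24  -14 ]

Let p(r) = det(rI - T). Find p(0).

-20

p(0) = det(0·I − T) = det(−T) = (−1)^3·det(T).
det(T) = 20, so p(0) = -20.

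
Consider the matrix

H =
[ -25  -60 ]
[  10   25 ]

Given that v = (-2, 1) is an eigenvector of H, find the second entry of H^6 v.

First find the eigenvalue: Hv = (-10, 5) = 5·(-2, 1), so λ = 5.
Then H^6 v = λ^6·v = 5^6·(-2, 1) = 15625·(-2, 1) = (-31250, 15625).

15625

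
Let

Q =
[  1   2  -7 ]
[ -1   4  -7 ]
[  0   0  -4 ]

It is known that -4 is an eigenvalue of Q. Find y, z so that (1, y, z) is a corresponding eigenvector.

1, 1

We need (Q + 4I)v = 0.
Q + 4I = [[5, 2, -7], [-1, 8, -7], [0, 0, 0]].
Row 1: (5)·1 + (2)·y + (-7)·z = 0
Row 2: (-1)·1 + (8)·y + (-7)·z = 0
Row 3: (0)·1 + (0)·y + (0)·z = 0
Solving gives y = 1, z = 1.
Check: Q·(1, 1, 1) = (-4, -4, -4) = -4·(1, 1, 1).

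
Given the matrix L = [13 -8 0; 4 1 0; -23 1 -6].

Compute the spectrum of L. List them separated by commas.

The characteristic polynomial is p(lambda) = det(lambda·I - L).
Expanding the 3×3 determinant: p(lambda) = lambda^3 - 8·lambda^2 - 39·lambda + 270.
Rational-root test: lambda = 5 gives p(5) = 0.
Dividing by (lambda - 5) leaves lambda^2 - 3·lambda - 54.
The quadratic factors as (lambda + 6)·(lambda - 9).
Eigenvalues: -6, 5, 9.

-6, 5, 9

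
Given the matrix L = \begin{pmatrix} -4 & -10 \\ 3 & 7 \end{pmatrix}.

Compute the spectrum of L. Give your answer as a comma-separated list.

1, 2

det(L - λI) = (-4 - λ)(7 - λ) - (-10)·(3) = λ^2 - 3λ + 2.
This factors as (λ - 1)·(λ - 2) = 0.
Eigenvalues: 1, 2.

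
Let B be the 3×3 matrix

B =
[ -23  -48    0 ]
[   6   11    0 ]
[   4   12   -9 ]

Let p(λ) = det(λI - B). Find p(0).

p(0) = det(0·I − B) = det(−B) = (−1)^3·det(B).
det(B) = -315, so p(0) = 315.

315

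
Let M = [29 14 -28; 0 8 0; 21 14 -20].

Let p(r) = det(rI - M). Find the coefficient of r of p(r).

p(r) = r^3 - 17r^2 + 80r - 64.
The coefficient of r is 80.

80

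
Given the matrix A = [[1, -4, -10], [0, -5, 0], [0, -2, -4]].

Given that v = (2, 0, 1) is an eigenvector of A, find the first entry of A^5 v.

-2048

First find the eigenvalue: Av = (-8, 0, -4) = -4·(2, 0, 1), so λ = -4.
Then A^5 v = λ^5·v = (-4)^5·(2, 0, 1) = -1024·(2, 0, 1) = (-2048, 0, -1024).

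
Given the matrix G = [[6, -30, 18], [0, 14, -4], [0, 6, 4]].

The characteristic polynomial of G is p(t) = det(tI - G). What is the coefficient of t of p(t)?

p(t) = t^3 - 24t^2 + 188t - 480.
The coefficient of t is 188.

188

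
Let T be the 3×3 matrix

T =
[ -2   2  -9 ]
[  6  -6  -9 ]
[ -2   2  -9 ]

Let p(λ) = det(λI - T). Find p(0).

p(0) = det(0·I − T) = det(−T) = (−1)^3·det(T).
det(T) = 0, so p(0) = 0.

0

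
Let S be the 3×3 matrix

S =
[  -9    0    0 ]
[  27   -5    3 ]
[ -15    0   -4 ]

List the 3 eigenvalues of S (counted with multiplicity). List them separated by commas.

-9, -5, -4

Compute the characteristic polynomial p(t) = det(tI - S).
Cofactor expansion gives p(t) = t^3 + 18t^2 + 101t + 180.
Try t = -9: p(-9) = 0, so -9 is a root.
Factor out (t + 9): p(t) = (t + 9)·(t^2 + 9t + 20).
The quadratic factors as (t + 5)·(t + 4).
Eigenvalues: -9, -5, -4.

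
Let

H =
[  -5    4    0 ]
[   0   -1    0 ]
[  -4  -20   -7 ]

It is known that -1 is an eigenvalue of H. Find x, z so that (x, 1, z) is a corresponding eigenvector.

1, -4

We need (H + 1I)v = 0.
H + 1I = [[-4, 4, 0], [0, 0, 0], [-4, -20, -6]].
Row 1: (-4)·x + (4)·1 + (0)·z = 0
Row 2: (0)·x + (0)·1 + (0)·z = 0
Row 3: (-4)·x + (-20)·1 + (-6)·z = 0
Solving gives x = 1, z = -4.
Check: H·(1, 1, -4) = (-1, -1, 4) = -1·(1, 1, -4).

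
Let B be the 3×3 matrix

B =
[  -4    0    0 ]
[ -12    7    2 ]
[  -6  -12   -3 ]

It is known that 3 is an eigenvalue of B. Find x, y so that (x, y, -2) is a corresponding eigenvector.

0, 1

We need (B - 3I)v = 0.
B - 3I = [[-7, 0, 0], [-12, 4, 2], [-6, -12, -6]].
Row 1: (-7)·x + (0)·y + (0)·-2 = 0
Row 2: (-12)·x + (4)·y + (2)·-2 = 0
Row 3: (-6)·x + (-12)·y + (-6)·-2 = 0
Solving gives x = 0, y = 1.
Check: B·(0, 1, -2) = (0, 3, -6) = 3·(0, 1, -2).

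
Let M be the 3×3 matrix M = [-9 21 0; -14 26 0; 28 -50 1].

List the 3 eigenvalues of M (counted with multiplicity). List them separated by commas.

Compute the characteristic polynomial p(t) = det(tI - M).
Expanding the 3×3 determinant: p(t) = t^3 - 18t^2 + 77t - 60.
Since p(12) = 0, t = 12 is a root.
Factor out (t - 12): p(t) = (t - 12)·(t^2 - 6t + 5).
The quadratic factors as (t - 1)·(t - 5).
Eigenvalues: 1, 5, 12.

1, 5, 12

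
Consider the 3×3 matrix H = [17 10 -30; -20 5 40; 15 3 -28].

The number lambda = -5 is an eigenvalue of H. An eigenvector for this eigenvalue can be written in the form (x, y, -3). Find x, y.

-5, 2

We need (H + 5I)v = 0.
H + 5I = [[22, 10, -30], [-20, 10, 40], [15, 3, -23]].
Row 1: (22)·x + (10)·y + (-30)·-3 = 0
Row 2: (-20)·x + (10)·y + (40)·-3 = 0
Row 3: (15)·x + (3)·y + (-23)·-3 = 0
Solving gives x = -5, y = 2.
Check: H·(-5, 2, -3) = (25, -10, 15) = -5·(-5, 2, -3).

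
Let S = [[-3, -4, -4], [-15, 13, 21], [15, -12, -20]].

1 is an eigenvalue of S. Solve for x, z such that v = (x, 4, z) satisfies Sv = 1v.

We need (S - 1I)v = 0.
S - 1I = [[-4, -4, -4], [-15, 12, 21], [15, -12, -21]].
Row 1: (-4)·x + (-4)·4 + (-4)·z = 0
Row 2: (-15)·x + (12)·4 + (21)·z = 0
Row 3: (15)·x + (-12)·4 + (-21)·z = 0
Solving gives x = -1, z = -3.
Check: S·(-1, 4, -3) = (-1, 4, -3) = 1·(-1, 4, -3).

-1, -3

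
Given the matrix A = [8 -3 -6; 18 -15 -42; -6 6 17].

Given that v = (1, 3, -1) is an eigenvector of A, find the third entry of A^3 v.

-125

First find the eigenvalue: Av = (5, 15, -5) = 5·(1, 3, -1), so λ = 5.
Then A^3 v = λ^3·v = 5^3·(1, 3, -1) = 125·(1, 3, -1) = (125, 375, -125).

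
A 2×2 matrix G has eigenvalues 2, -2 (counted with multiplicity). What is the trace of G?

trace(G) is the sum of the eigenvalues: (2) + (-2) = 0.

0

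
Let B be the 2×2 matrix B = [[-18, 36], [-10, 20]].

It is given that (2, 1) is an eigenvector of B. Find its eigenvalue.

0

Compute Bv: B·(2, 1) = (0, 0).
Since Bv = λv, compare component 1: 0 = λ·2, so λ = 0.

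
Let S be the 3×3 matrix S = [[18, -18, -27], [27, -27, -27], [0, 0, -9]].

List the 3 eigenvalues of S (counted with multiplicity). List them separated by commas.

Compute the characteristic polynomial p(lambda) = det(lambda·I - S).
Expanding the 3×3 determinant: p(lambda) = lambda^3 + 18·lambda^2 + 81·lambda.
Since p(0) = 0, lambda = 0 is a root.
Factor out lambda: p(lambda) = lambda·(lambda^2 + 18·lambda + 81).
The quadratic factor is (lambda + 9)^2.
Eigenvalues: -9, -9, 0.

-9, -9, 0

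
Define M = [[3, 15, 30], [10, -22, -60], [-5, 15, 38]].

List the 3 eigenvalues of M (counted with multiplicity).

Compute the characteristic polynomial p(t) = det(tI - M).
Cofactor expansion gives p(t) = t^3 - 19t^2 + 112t - 192.
Try t = 3: p(3) = 0, so 3 is a root.
Factor out (t - 3): p(t) = (t - 3)·(t^2 - 16t + 64).
The quadratic factor is (t - 8)^2.
Eigenvalues: 3, 8, 8.

3, 8, 8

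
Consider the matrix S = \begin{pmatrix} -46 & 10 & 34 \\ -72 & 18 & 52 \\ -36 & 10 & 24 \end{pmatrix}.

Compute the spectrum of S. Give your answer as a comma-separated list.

-10, -2, 8

Set up det(λI - S) = 0.
Expanding the 3×3 determinant: p(λ) = λ^3 + 4λ^2 - 76λ - 160.
Rational-root test: λ = -2 gives p(-2) = 0.
Dividing by (λ + 2) leaves λ^2 + 2λ - 80.
The quadratic factors as (λ + 10)·(λ - 8).
Eigenvalues: -10, -2, 8.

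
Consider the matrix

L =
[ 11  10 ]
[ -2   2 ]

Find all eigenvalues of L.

6, 7

det(L - λI) = (11 - λ)(2 - λ) - (10)·(-2) = λ^2 - 13λ + 42.
This factors as (λ - 6)·(λ - 7) = 0.
Eigenvalues: 6, 7.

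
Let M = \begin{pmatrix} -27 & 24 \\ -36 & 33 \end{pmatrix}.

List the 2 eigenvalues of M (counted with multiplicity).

-3, 9

det(M - tI) = (-27 - t)(33 - t) - (24)·(-36) = t^2 - 6t - 27.
This factors as (t + 3)·(t - 9) = 0.
Eigenvalues: -3, 9.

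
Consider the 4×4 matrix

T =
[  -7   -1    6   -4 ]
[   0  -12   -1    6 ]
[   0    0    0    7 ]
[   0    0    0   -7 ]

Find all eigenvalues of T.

T is upper triangular, so its eigenvalues are the diagonal entries.
Diagonal: -7, -12, 0, -7.

-12, -7, -7, 0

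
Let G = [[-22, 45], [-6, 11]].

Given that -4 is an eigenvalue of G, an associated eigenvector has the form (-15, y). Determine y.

We need (G + 4I)v = 0.
G + 4I = [[-18, 45], [-6, 15]].
Row 1: (-18)·-15 + (45)·y = 0
Row 2: (-6)·-15 + (15)·y = 0
Solving gives y = -6.
Check: G·(-15, -6) = (60, 24) = -4·(-15, -6).

-6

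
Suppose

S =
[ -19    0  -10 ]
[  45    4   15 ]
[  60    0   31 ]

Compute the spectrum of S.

Compute the characteristic polynomial p(lambda) = det(lambda·I - S).
Expanding the 3×3 determinant: p(lambda) = lambda^3 - 16·lambda^2 + 59·lambda - 44.
Try lambda = 1: p(1) = 0, so 1 is a root.
Dividing by (lambda - 1) leaves lambda^2 - 15·lambda + 44.
The quadratic factors as (lambda - 4)·(lambda - 11).
Eigenvalues: 1, 4, 11.

1, 4, 11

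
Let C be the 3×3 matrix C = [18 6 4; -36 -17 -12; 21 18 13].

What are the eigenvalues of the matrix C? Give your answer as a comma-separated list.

Set up det(μI - C) = 0.
Expanding the 3×3 determinant: p(μ) = μ^3 - 14μ^2 + 55μ - 42.
Try μ = 7: p(7) = 0, so 7 is a root.
Dividing by (μ - 7) leaves μ^2 - 7μ + 6.
The quadratic factors as (μ - 1)·(μ - 6).
Eigenvalues: 1, 6, 7.

1, 6, 7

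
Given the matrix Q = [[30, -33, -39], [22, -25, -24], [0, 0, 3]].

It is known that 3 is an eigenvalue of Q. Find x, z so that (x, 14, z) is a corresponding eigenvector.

20, 2

We need (Q - 3I)v = 0.
Q - 3I = [[27, -33, -39], [22, -28, -24], [0, 0, 0]].
Row 1: (27)·x + (-33)·14 + (-39)·z = 0
Row 2: (22)·x + (-28)·14 + (-24)·z = 0
Row 3: (0)·x + (0)·14 + (0)·z = 0
Solving gives x = 20, z = 2.
Check: Q·(20, 14, 2) = (60, 42, 6) = 3·(20, 14, 2).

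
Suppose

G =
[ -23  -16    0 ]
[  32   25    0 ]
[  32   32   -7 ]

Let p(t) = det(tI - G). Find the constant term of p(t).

-441

p(t) = t^3 + 5t^2 - 77t - 441.
The constant term is -441.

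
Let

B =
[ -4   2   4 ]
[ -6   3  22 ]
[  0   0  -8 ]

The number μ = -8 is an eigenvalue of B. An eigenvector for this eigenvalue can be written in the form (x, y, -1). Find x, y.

We need (B + 8I)v = 0.
B + 8I = [[4, 2, 4], [-6, 11, 22], [0, 0, 0]].
Row 1: (4)·x + (2)·y + (4)·-1 = 0
Row 2: (-6)·x + (11)·y + (22)·-1 = 0
Row 3: (0)·x + (0)·y + (0)·-1 = 0
Solving gives x = 0, y = 2.
Check: B·(0, 2, -1) = (0, -16, 8) = -8·(0, 2, -1).

0, 2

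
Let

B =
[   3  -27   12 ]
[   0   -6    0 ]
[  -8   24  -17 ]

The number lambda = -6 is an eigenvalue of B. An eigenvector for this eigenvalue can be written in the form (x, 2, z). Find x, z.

We need (B + 6I)v = 0.
B + 6I = [[9, -27, 12], [0, 0, 0], [-8, 24, -11]].
Row 1: (9)·x + (-27)·2 + (12)·z = 0
Row 2: (0)·x + (0)·2 + (0)·z = 0
Row 3: (-8)·x + (24)·2 + (-11)·z = 0
Solving gives x = 6, z = 0.
Check: B·(6, 2, 0) = (-36, -12, 0) = -6·(6, 2, 0).

6, 0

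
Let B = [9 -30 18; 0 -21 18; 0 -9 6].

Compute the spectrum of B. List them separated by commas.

The characteristic polynomial is p(λ) = det(λI - B).
Cofactor expansion gives p(λ) = λ^3 + 6λ^2 - 99λ - 324.
Since p(9) = 0, λ = 9 is a root.
Dividing by (λ - 9) leaves λ^2 + 15λ + 36.
The quadratic factors as (λ + 12)·(λ + 3).
Eigenvalues: -12, -3, 9.

-12, -3, 9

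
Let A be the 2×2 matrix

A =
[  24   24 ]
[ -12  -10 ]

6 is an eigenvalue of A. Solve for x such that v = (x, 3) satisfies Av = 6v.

-4

We need (A - 6I)v = 0.
A - 6I = [[18, 24], [-12, -16]].
Row 1: (18)·x + (24)·3 = 0
Row 2: (-12)·x + (-16)·3 = 0
Solving gives x = -4.
Check: A·(-4, 3) = (-24, 18) = 6·(-4, 3).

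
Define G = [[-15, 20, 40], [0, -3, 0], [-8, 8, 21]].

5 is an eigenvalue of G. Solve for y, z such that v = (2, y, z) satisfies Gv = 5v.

We need (G - 5I)v = 0.
G - 5I = [[-20, 20, 40], [0, -8, 0], [-8, 8, 16]].
Row 1: (-20)·2 + (20)·y + (40)·z = 0
Row 2: (0)·2 + (-8)·y + (0)·z = 0
Row 3: (-8)·2 + (8)·y + (16)·z = 0
Solving gives y = 0, z = 1.
Check: G·(2, 0, 1) = (10, 0, 5) = 5·(2, 0, 1).

0, 1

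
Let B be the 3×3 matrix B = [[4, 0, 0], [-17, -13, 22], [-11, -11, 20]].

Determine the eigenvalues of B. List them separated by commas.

-2, 4, 9

Set up det(tI - B) = 0.
Cofactor expansion gives p(t) = t^3 - 11t^2 + 10t + 72.
Rational-root test: t = -2 gives p(-2) = 0.
Dividing by (t + 2) leaves t^2 - 13t + 36.
The quadratic factors as (t - 4)·(t - 9).
Eigenvalues: -2, 4, 9.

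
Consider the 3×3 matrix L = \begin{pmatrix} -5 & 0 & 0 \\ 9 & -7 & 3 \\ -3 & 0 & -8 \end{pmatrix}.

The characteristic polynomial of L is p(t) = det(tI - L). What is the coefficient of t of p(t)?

131

p(t) = t^3 + 20t^2 + 131t + 280.
The coefficient of t is 131.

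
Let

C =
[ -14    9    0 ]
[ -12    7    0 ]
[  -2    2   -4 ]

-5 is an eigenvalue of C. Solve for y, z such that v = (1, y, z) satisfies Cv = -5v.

1, 0

We need (C + 5I)v = 0.
C + 5I = [[-9, 9, 0], [-12, 12, 0], [-2, 2, 1]].
Row 1: (-9)·1 + (9)·y + (0)·z = 0
Row 2: (-12)·1 + (12)·y + (0)·z = 0
Row 3: (-2)·1 + (2)·y + (1)·z = 0
Solving gives y = 1, z = 0.
Check: C·(1, 1, 0) = (-5, -5, 0) = -5·(1, 1, 0).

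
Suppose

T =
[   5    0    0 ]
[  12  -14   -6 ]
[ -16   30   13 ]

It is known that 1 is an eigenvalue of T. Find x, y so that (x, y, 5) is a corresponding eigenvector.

0, -2

We need (T - 1I)v = 0.
T - 1I = [[4, 0, 0], [12, -15, -6], [-16, 30, 12]].
Row 1: (4)·x + (0)·y + (0)·5 = 0
Row 2: (12)·x + (-15)·y + (-6)·5 = 0
Row 3: (-16)·x + (30)·y + (12)·5 = 0
Solving gives x = 0, y = -2.
Check: T·(0, -2, 5) = (0, -2, 5) = 1·(0, -2, 5).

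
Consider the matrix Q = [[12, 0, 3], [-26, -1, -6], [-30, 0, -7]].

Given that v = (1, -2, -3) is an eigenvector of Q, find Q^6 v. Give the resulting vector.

(729, -1458, -2187)

First find the eigenvalue: Qv = (3, -6, -9) = 3·(1, -2, -3), so λ = 3.
Then Q^6 v = λ^6·v = 3^6·(1, -2, -3) = 729·(1, -2, -3) = (729, -1458, -2187).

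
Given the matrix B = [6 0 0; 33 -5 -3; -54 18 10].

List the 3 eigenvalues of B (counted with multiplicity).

The characteristic polynomial is p(r) = det(rI - B).
Expanding the 3×3 determinant: p(r) = r^3 - 11r^2 + 34r - 24.
Rational-root test: r = 1 gives p(1) = 0.
Factor out (r - 1): p(r) = (r - 1)·(r^2 - 10r + 24).
The quadratic factors as (r - 4)·(r - 6).
Eigenvalues: 1, 4, 6.

1, 4, 6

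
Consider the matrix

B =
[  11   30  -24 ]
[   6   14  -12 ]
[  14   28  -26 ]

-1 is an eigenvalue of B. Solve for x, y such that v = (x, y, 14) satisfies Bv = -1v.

13, 6

We need (B + 1I)v = 0.
B + 1I = [[12, 30, -24], [6, 15, -12], [14, 28, -25]].
Row 1: (12)·x + (30)·y + (-24)·14 = 0
Row 2: (6)·x + (15)·y + (-12)·14 = 0
Row 3: (14)·x + (28)·y + (-25)·14 = 0
Solving gives x = 13, y = 6.
Check: B·(13, 6, 14) = (-13, -6, -14) = -1·(13, 6, 14).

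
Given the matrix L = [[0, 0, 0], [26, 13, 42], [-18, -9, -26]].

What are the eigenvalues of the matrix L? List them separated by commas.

The characteristic polynomial is p(λ) = det(λI - L).
Expanding along the first row, p(λ) = λ^3 + 13λ^2 + 40λ.
Try λ = -8: p(-8) = 0, so -8 is a root.
Factor out (λ + 8): p(λ) = (λ + 8)·(λ^2 + 5λ).
The quadratic factors as (λ + 5)·λ.
Eigenvalues: -8, -5, 0.

-8, -5, 0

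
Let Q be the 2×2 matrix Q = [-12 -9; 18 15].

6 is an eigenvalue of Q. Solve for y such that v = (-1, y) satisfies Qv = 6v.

2

We need (Q - 6I)v = 0.
Q - 6I = [[-18, -9], [18, 9]].
Row 1: (-18)·-1 + (-9)·y = 0
Row 2: (18)·-1 + (9)·y = 0
Solving gives y = 2.
Check: Q·(-1, 2) = (-6, 12) = 6·(-1, 2).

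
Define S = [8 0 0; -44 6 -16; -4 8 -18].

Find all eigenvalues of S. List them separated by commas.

-10, -2, 8

The characteristic polynomial is p(s) = det(sI - S).
Cofactor expansion gives p(s) = s^3 + 4s^2 - 76s - 160.
Since p(8) = 0, s = 8 is a root.
Dividing by (s - 8) leaves s^2 + 12s + 20.
The quadratic factors as (s + 10)·(s + 2).
Eigenvalues: -10, -2, 8.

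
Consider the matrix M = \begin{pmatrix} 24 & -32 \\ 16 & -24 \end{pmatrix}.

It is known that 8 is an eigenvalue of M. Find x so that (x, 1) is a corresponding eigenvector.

2

We need (M - 8I)v = 0.
M - 8I = [[16, -32], [16, -32]].
Row 1: (16)·x + (-32)·1 = 0
Row 2: (16)·x + (-32)·1 = 0
Solving gives x = 2.
Check: M·(2, 1) = (16, 8) = 8·(2, 1).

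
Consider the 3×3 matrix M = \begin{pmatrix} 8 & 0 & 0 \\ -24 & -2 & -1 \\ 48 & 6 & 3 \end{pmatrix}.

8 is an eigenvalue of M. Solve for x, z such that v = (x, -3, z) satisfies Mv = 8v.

We need (M - 8I)v = 0.
M - 8I = [[0, 0, 0], [-24, -10, -1], [48, 6, -5]].
Row 1: (0)·x + (0)·-3 + (0)·z = 0
Row 2: (-24)·x + (-10)·-3 + (-1)·z = 0
Row 3: (48)·x + (6)·-3 + (-5)·z = 0
Solving gives x = 1, z = 6.
Check: M·(1, -3, 6) = (8, -24, 48) = 8·(1, -3, 6).

1, 6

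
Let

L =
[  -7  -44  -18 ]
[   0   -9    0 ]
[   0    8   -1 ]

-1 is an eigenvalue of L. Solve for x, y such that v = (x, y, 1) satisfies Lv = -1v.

-3, 0

We need (L + 1I)v = 0.
L + 1I = [[-6, -44, -18], [0, -8, 0], [0, 8, 0]].
Row 1: (-6)·x + (-44)·y + (-18)·1 = 0
Row 2: (0)·x + (-8)·y + (0)·1 = 0
Row 3: (0)·x + (8)·y + (0)·1 = 0
Solving gives x = -3, y = 0.
Check: L·(-3, 0, 1) = (3, 0, -1) = -1·(-3, 0, 1).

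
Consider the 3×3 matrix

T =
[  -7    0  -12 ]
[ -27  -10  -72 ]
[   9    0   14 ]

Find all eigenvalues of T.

Set up det(μI - T) = 0.
Cofactor expansion gives p(μ) = μ^3 + 3μ^2 - 60μ + 100.
Try μ = 2: p(2) = 0, so 2 is a root.
Dividing by (μ - 2) leaves μ^2 + 5μ - 50.
The quadratic factors as (μ + 10)·(μ - 5).
Eigenvalues: -10, 2, 5.

-10, 2, 5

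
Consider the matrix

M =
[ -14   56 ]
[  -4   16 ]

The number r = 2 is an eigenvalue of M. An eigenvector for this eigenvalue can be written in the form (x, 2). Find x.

We need (M - 2I)v = 0.
M - 2I = [[-16, 56], [-4, 14]].
Row 1: (-16)·x + (56)·2 = 0
Row 2: (-4)·x + (14)·2 = 0
Solving gives x = 7.
Check: M·(7, 2) = (14, 4) = 2·(7, 2).

7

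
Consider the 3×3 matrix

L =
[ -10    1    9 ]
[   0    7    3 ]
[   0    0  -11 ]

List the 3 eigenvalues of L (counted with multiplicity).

L is upper triangular, so its eigenvalues are the diagonal entries.
Diagonal: -10, 7, -11.

-11, -10, 7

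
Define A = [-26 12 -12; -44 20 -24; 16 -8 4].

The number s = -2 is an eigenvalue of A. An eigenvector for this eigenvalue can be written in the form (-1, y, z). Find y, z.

-2, 0

We need (A + 2I)v = 0.
A + 2I = [[-24, 12, -12], [-44, 22, -24], [16, -8, 6]].
Row 1: (-24)·-1 + (12)·y + (-12)·z = 0
Row 2: (-44)·-1 + (22)·y + (-24)·z = 0
Row 3: (16)·-1 + (-8)·y + (6)·z = 0
Solving gives y = -2, z = 0.
Check: A·(-1, -2, 0) = (2, 4, 0) = -2·(-1, -2, 0).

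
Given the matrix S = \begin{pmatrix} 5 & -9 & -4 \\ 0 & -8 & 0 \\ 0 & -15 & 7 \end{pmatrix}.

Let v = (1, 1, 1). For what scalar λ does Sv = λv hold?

Compute Sv: S·(1, 1, 1) = (-8, -8, -8).
Since Sv = λv, compare component 1: -8 = λ·1, so λ = -8.

-8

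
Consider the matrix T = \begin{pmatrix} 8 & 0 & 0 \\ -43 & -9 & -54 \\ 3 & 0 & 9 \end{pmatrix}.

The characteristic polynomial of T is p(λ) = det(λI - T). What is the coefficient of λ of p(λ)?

-81

p(λ) = λ^3 - 8λ^2 - 81λ + 648.
The coefficient of λ is -81.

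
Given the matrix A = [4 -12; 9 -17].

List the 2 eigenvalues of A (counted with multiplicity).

det(A - λI) = (4 - λ)(-17 - λ) - (-12)·(9) = λ^2 + 13λ + 40.
This factors as (λ + 8)·(λ + 5) = 0.
Eigenvalues: -8, -5.

-8, -5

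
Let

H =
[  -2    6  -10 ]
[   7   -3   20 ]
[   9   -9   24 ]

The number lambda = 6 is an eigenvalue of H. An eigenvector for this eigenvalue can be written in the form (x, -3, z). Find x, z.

We need (H - 6I)v = 0.
H - 6I = [[-8, 6, -10], [7, -9, 20], [9, -9, 18]].
Row 1: (-8)·x + (6)·-3 + (-10)·z = 0
Row 2: (7)·x + (-9)·-3 + (20)·z = 0
Row 3: (9)·x + (-9)·-3 + (18)·z = 0
Solving gives x = -1, z = -1.
Check: H·(-1, -3, -1) = (-6, -18, -6) = 6·(-1, -3, -1).

-1, -1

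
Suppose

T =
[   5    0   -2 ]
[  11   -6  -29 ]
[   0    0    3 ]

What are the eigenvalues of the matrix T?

-6, 3, 5

Set up det(lambda·I - T) = 0.
Expanding along the first row, p(lambda) = lambda^3 - 2·lambda^2 - 33·lambda + 90.
Try lambda = -6: p(-6) = 0, so -6 is a root.
Factor out (lambda + 6): p(lambda) = (lambda + 6)·(lambda^2 - 8·lambda + 15).
The quadratic factors as (lambda - 3)·(lambda - 5).
Eigenvalues: -6, 3, 5.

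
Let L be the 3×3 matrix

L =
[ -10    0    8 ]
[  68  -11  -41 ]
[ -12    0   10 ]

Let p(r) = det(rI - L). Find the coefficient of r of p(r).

p(r) = r^3 + 11r^2 - 4r - 44.
The coefficient of r is -4.

-4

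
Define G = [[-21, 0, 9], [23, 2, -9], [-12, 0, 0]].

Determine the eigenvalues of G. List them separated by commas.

Compute the characteristic polynomial p(λ) = det(λI - G).
Expanding the 3×3 determinant: p(λ) = λ^3 + 19λ^2 + 66λ - 216.
Since p(2) = 0, λ = 2 is a root.
Dividing by (λ - 2) leaves λ^2 + 21λ + 108.
The quadratic factors as (λ + 12)·(λ + 9).
Eigenvalues: -12, -9, 2.

-12, -9, 2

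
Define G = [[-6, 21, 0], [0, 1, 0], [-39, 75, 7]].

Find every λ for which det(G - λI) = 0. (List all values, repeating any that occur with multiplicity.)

The characteristic polynomial is p(t) = det(tI - G).
Cofactor expansion gives p(t) = t^3 - 2t^2 - 41t + 42.
Try t = -6: p(-6) = 0, so -6 is a root.
Factor out (t + 6): p(t) = (t + 6)·(t^2 - 8t + 7).
The quadratic factors as (t - 1)·(t - 7).
Eigenvalues: -6, 1, 7.

-6, 1, 7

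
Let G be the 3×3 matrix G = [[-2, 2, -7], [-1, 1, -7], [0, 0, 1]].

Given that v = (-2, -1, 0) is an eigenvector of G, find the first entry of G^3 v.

First find the eigenvalue: Gv = (2, 1, 0) = -1·(-2, -1, 0), so λ = -1.
Then G^3 v = λ^3·v = (-1)^3·(-2, -1, 0) = -1·(-2, -1, 0) = (2, 1, 0).

2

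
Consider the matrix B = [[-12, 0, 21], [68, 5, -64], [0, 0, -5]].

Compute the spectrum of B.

-12, -5, 5

The characteristic polynomial is p(r) = det(rI - B).
Expanding along the first row, p(r) = r^3 + 12r^2 - 25r - 300.
Since p(-12) = 0, r = -12 is a root.
Factor out (r + 12): p(r) = (r + 12)·(r^2 - 25).
The quadratic factors as (r + 5)·(r - 5).
Eigenvalues: -12, -5, 5.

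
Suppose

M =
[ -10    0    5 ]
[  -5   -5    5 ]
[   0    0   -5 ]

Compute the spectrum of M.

The characteristic polynomial is p(r) = det(rI - M).
Expanding along the first row, p(r) = r^3 + 20r^2 + 125r + 250.
Try r = -5: p(-5) = 0, so -5 is a root.
Factor out (r + 5): p(r) = (r + 5)·(r^2 + 15r + 50).
The quadratic factors as (r + 10)·(r + 5).
Eigenvalues: -10, -5, -5.

-10, -5, -5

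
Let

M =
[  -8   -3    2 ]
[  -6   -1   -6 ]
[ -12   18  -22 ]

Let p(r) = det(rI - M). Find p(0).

1100

p(0) = det(0·I − M) = det(−M) = (−1)^3·det(M).
det(M) = -1100, so p(0) = 1100.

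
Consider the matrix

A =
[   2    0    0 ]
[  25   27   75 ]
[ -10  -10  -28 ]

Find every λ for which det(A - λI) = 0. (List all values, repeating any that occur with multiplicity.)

-3, 2, 2

Compute the characteristic polynomial p(r) = det(rI - A).
Expanding along the first row, p(r) = r^3 - r^2 - 8r + 12.
Try r = 2: p(2) = 0, so 2 is a root.
Factor out (r - 2): p(r) = (r - 2)·(r^2 + r - 6).
The quadratic factors as (r + 3)·(r - 2).
Eigenvalues: -3, 2, 2.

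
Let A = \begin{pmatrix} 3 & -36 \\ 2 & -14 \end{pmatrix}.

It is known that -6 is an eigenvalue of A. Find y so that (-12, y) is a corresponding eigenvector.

We need (A + 6I)v = 0.
A + 6I = [[9, -36], [2, -8]].
Row 1: (9)·-12 + (-36)·y = 0
Row 2: (2)·-12 + (-8)·y = 0
Solving gives y = -3.
Check: A·(-12, -3) = (72, 18) = -6·(-12, -3).

-3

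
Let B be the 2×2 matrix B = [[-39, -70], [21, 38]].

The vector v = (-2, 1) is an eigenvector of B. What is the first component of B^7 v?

32768

First find the eigenvalue: Bv = (8, -4) = -4·(-2, 1), so λ = -4.
Then B^7 v = λ^7·v = (-4)^7·(-2, 1) = -16384·(-2, 1) = (32768, -16384).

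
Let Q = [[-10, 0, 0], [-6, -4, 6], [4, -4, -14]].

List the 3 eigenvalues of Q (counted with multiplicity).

-10, -10, -8

Compute the characteristic polynomial p(t) = det(tI - Q).
Expanding along the first row, p(t) = t^3 + 28t^2 + 260t + 800.
Rational-root test: t = -8 gives p(-8) = 0.
Dividing by (t + 8) leaves t^2 + 20t + 100.
The quadratic factor is (t + 10)^2.
Eigenvalues: -10, -10, -8.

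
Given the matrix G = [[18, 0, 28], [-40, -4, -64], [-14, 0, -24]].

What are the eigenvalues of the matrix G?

Set up det(tI - G) = 0.
Expanding along the first row, p(t) = t^3 + 10t^2 - 16t - 160.
Try t = -4: p(-4) = 0, so -4 is a root.
Factor out (t + 4): p(t) = (t + 4)·(t^2 + 6t - 40).
The quadratic factors as (t + 10)·(t - 4).
Eigenvalues: -10, -4, 4.

-10, -4, 4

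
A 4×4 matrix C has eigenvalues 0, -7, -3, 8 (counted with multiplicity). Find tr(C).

-2

trace(C) is the sum of the eigenvalues: (0) + (-7) + (-3) + (8) = -2.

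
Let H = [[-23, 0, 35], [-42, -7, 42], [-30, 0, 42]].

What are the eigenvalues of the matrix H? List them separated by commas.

The characteristic polynomial is p(μ) = det(μI - H).
Cofactor expansion gives p(μ) = μ^3 - 12μ^2 - 49μ + 588.
Since p(-7) = 0, μ = -7 is a root.
Dividing by (μ + 7) leaves μ^2 - 19μ + 84.
The quadratic factors as (μ - 7)·(μ - 12).
Eigenvalues: -7, 7, 12.

-7, 7, 12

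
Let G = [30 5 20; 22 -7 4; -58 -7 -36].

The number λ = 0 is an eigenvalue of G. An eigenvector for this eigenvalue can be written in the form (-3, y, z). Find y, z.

-6, 6

We need (G)v = 0.
G = [[30, 5, 20], [22, -7, 4], [-58, -7, -36]].
Row 1: (30)·-3 + (5)·y + (20)·z = 0
Row 2: (22)·-3 + (-7)·y + (4)·z = 0
Row 3: (-58)·-3 + (-7)·y + (-36)·z = 0
Solving gives y = -6, z = 6.
Check: G·(-3, -6, 6) = (0, 0, 0) = 0·(-3, -6, 6).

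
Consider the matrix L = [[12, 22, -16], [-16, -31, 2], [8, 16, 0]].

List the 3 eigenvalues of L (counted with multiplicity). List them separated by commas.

-12, -8, 1

The characteristic polynomial is p(t) = det(tI - L).
Cofactor expansion gives p(t) = t^3 + 19t^2 + 76t - 96.
Try t = 1: p(1) = 0, so 1 is a root.
Dividing by (t - 1) leaves t^2 + 20t + 96.
The quadratic factors as (t + 12)·(t + 8).
Eigenvalues: -12, -8, 1.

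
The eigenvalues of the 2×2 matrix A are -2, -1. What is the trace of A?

trace(A) is the sum of the eigenvalues: (-2) + (-1) = -3.

-3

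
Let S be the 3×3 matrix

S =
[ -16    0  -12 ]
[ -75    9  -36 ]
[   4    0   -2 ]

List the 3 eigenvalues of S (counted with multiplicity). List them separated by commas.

The characteristic polynomial is p(μ) = det(μI - S).
Expanding along the first row, p(μ) = μ^3 + 9μ^2 - 82μ - 720.
Since p(-8) = 0, μ = -8 is a root.
Dividing by (μ + 8) leaves μ^2 + μ - 90.
The quadratic factors as (μ + 10)·(μ - 9).
Eigenvalues: -10, -8, 9.

-10, -8, 9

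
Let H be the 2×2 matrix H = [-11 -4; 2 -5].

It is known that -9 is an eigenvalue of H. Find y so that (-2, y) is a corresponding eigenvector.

We need (H + 9I)v = 0.
H + 9I = [[-2, -4], [2, 4]].
Row 1: (-2)·-2 + (-4)·y = 0
Row 2: (2)·-2 + (4)·y = 0
Solving gives y = 1.
Check: H·(-2, 1) = (18, -9) = -9·(-2, 1).

1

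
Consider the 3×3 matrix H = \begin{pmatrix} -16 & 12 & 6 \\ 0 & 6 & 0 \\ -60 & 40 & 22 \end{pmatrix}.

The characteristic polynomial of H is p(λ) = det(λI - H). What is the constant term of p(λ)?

p(λ) = λ^3 - 12λ^2 + 44λ - 48.
The constant term is -48.

-48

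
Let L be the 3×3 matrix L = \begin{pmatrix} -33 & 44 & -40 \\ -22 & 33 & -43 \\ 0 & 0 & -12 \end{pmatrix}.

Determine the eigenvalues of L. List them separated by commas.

Compute the characteristic polynomial p(λ) = det(λI - L).
Expanding the 3×3 determinant: p(λ) = λ^3 + 12λ^2 - 121λ - 1452.
Rational-root test: λ = -11 gives p(-11) = 0.
Dividing by (λ + 11) leaves λ^2 + λ - 132.
The quadratic factors as (λ + 12)·(λ - 11).
Eigenvalues: -12, -11, 11.

-12, -11, 11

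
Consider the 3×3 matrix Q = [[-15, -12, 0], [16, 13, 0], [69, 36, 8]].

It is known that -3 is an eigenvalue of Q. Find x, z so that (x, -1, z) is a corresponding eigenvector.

1, -3

We need (Q + 3I)v = 0.
Q + 3I = [[-12, -12, 0], [16, 16, 0], [69, 36, 11]].
Row 1: (-12)·x + (-12)·-1 + (0)·z = 0
Row 2: (16)·x + (16)·-1 + (0)·z = 0
Row 3: (69)·x + (36)·-1 + (11)·z = 0
Solving gives x = 1, z = -3.
Check: Q·(1, -1, -3) = (-3, 3, 9) = -3·(1, -1, -3).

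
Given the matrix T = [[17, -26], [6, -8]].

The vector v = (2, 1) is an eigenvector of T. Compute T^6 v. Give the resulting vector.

(8192, 4096)

First find the eigenvalue: Tv = (8, 4) = 4·(2, 1), so λ = 4.
Then T^6 v = λ^6·v = 4^6·(2, 1) = 4096·(2, 1) = (8192, 4096).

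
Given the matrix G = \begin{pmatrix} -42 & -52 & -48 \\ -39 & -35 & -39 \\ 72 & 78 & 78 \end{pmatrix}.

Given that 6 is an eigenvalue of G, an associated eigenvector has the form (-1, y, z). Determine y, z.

0, 1

We need (G - 6I)v = 0.
G - 6I = [[-48, -52, -48], [-39, -41, -39], [72, 78, 72]].
Row 1: (-48)·-1 + (-52)·y + (-48)·z = 0
Row 2: (-39)·-1 + (-41)·y + (-39)·z = 0
Row 3: (72)·-1 + (78)·y + (72)·z = 0
Solving gives y = 0, z = 1.
Check: G·(-1, 0, 1) = (-6, 0, 6) = 6·(-1, 0, 1).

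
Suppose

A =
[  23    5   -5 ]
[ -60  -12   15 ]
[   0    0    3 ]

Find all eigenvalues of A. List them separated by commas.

3, 3, 8

Set up det(μI - A) = 0.
Cofactor expansion gives p(μ) = μ^3 - 14μ^2 + 57μ - 72.
Try μ = 3: p(3) = 0, so 3 is a root.
Factor out (μ - 3): p(μ) = (μ - 3)·(μ^2 - 11μ + 24).
The quadratic factors as (μ - 3)·(μ - 8).
Eigenvalues: 3, 3, 8.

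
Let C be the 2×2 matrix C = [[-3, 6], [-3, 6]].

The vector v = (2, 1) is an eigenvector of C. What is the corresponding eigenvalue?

0

Compute Cv: C·(2, 1) = (0, 0).
Since Cv = λv, compare component 1: 0 = λ·2, so λ = 0.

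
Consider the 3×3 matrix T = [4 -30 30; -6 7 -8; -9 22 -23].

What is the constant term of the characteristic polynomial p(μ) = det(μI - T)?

30

p(0) = det(0·I − T) = det(−T) = (−1)^3·det(T).
det(T) = -30, so p(0) = 30.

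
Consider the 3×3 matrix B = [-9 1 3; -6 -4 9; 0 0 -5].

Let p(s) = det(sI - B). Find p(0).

210

p(0) = det(0·I − B) = det(−B) = (−1)^3·det(B).
det(B) = -210, so p(0) = 210.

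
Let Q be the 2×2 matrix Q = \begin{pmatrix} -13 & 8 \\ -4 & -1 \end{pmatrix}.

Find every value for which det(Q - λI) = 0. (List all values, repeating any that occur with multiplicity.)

-9, -5

det(Q - λI) = (-13 - λ)(-1 - λ) - (8)·(-4) = λ^2 + 14λ + 45.
This factors as (λ + 9)·(λ + 5) = 0.
Eigenvalues: -9, -5.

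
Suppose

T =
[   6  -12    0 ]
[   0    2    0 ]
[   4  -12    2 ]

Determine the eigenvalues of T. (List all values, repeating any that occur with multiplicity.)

2, 2, 6

The characteristic polynomial is p(μ) = det(μI - T).
Expanding the 3×3 determinant: p(μ) = μ^3 - 10μ^2 + 28μ - 24.
Try μ = 2: p(2) = 0, so 2 is a root.
Dividing by (μ - 2) leaves μ^2 - 8μ + 12.
The quadratic factors as (μ - 2)·(μ - 6).
Eigenvalues: 2, 2, 6.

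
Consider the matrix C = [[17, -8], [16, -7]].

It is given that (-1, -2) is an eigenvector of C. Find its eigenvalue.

Compute Cv: C·(-1, -2) = (-1, -2).
Since Cv = λv, compare component 1: -1 = λ·-1, so λ = 1.

1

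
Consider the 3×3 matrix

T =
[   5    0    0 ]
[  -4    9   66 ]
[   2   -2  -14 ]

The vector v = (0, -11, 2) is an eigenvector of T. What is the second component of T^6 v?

First find the eigenvalue: Tv = (0, 33, -6) = -3·(0, -11, 2), so λ = -3.
Then T^6 v = λ^6·v = (-3)^6·(0, -11, 2) = 729·(0, -11, 2) = (0, -8019, 1458).

-8019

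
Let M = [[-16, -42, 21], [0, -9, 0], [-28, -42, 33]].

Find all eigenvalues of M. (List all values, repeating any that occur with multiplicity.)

-9, 5, 12

Compute the characteristic polynomial p(λ) = det(λI - M).
Cofactor expansion gives p(λ) = λ^3 - 8λ^2 - 93λ + 540.
Since p(12) = 0, λ = 12 is a root.
Dividing by (λ - 12) leaves λ^2 + 4λ - 45.
The quadratic factors as (λ + 9)·(λ - 5).
Eigenvalues: -9, 5, 12.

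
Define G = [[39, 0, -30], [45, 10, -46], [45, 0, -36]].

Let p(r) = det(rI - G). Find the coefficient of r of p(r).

-24

p(r) = r^3 - 13r^2 - 24r + 540.
The coefficient of r is -24.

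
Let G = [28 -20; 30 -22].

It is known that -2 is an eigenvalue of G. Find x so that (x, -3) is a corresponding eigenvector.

-2

We need (G + 2I)v = 0.
G + 2I = [[30, -20], [30, -20]].
Row 1: (30)·x + (-20)·-3 = 0
Row 2: (30)·x + (-20)·-3 = 0
Solving gives x = -2.
Check: G·(-2, -3) = (4, 6) = -2·(-2, -3).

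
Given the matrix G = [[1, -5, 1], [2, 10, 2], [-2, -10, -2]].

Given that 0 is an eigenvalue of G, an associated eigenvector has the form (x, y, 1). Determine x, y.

-1, 0

We need (G)v = 0.
G = [[1, -5, 1], [2, 10, 2], [-2, -10, -2]].
Row 1: (1)·x + (-5)·y + (1)·1 = 0
Row 2: (2)·x + (10)·y + (2)·1 = 0
Row 3: (-2)·x + (-10)·y + (-2)·1 = 0
Solving gives x = -1, y = 0.
Check: G·(-1, 0, 1) = (0, 0, 0) = 0·(-1, 0, 1).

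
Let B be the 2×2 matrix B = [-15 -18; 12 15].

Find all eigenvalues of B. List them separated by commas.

-3, 3

det(B - μI) = (-15 - μ)(15 - μ) - (-18)·(12) = μ^2 - 9.
This factors as (μ + 3)·(μ - 3) = 0.
Eigenvalues: -3, 3.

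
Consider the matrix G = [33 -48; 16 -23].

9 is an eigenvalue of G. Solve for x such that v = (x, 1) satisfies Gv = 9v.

We need (G - 9I)v = 0.
G - 9I = [[24, -48], [16, -32]].
Row 1: (24)·x + (-48)·1 = 0
Row 2: (16)·x + (-32)·1 = 0
Solving gives x = 2.
Check: G·(2, 1) = (18, 9) = 9·(2, 1).

2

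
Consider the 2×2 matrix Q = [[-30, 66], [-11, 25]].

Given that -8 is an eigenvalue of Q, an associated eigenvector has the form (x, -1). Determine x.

-3

We need (Q + 8I)v = 0.
Q + 8I = [[-22, 66], [-11, 33]].
Row 1: (-22)·x + (66)·-1 = 0
Row 2: (-11)·x + (33)·-1 = 0
Solving gives x = -3.
Check: Q·(-3, -1) = (24, 8) = -8·(-3, -1).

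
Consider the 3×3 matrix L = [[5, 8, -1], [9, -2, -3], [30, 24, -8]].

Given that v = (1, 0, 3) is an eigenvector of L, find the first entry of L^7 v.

First find the eigenvalue: Lv = (2, 0, 6) = 2·(1, 0, 3), so λ = 2.
Then L^7 v = λ^7·v = 2^7·(1, 0, 3) = 128·(1, 0, 3) = (128, 0, 384).

128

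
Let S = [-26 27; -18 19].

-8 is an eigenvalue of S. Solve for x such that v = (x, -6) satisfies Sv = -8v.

-9

We need (S + 8I)v = 0.
S + 8I = [[-18, 27], [-18, 27]].
Row 1: (-18)·x + (27)·-6 = 0
Row 2: (-18)·x + (27)·-6 = 0
Solving gives x = -9.
Check: S·(-9, -6) = (72, 48) = -8·(-9, -6).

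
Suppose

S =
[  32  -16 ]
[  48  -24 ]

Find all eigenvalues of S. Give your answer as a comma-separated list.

det(S - μI) = (32 - μ)(-24 - μ) - (-16)·(48) = μ^2 - 8μ.
This factors as μ·(μ - 8) = 0.
Eigenvalues: 0, 8.

0, 8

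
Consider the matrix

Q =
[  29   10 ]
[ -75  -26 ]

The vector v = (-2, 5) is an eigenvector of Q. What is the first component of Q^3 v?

-128

First find the eigenvalue: Qv = (-8, 20) = 4·(-2, 5), so λ = 4.
Then Q^3 v = λ^3·v = 4^3·(-2, 5) = 64·(-2, 5) = (-128, 320).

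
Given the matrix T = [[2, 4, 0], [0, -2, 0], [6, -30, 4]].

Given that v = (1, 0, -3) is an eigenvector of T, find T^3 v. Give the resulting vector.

First find the eigenvalue: Tv = (2, 0, -6) = 2·(1, 0, -3), so λ = 2.
Then T^3 v = λ^3·v = 2^3·(1, 0, -3) = 8·(1, 0, -3) = (8, 0, -24).

(8, 0, -24)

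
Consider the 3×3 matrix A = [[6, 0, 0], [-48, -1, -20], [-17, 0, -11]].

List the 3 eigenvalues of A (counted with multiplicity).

-11, -1, 6

Compute the characteristic polynomial p(λ) = det(λI - A).
Expanding along the first row, p(λ) = λ^3 + 6λ^2 - 61λ - 66.
Since p(-11) = 0, λ = -11 is a root.
Factor out (λ + 11): p(λ) = (λ + 11)·(λ^2 - 5λ - 6).
The quadratic factors as (λ + 1)·(λ - 6).
Eigenvalues: -11, -1, 6.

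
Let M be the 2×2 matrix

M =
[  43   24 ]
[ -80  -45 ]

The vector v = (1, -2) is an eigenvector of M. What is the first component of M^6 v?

First find the eigenvalue: Mv = (-5, 10) = -5·(1, -2), so λ = -5.
Then M^6 v = λ^6·v = (-5)^6·(1, -2) = 15625·(1, -2) = (15625, -31250).

15625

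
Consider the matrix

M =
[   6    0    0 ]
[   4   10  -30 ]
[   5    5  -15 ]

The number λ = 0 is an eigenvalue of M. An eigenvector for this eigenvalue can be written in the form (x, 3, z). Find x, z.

We need (M)v = 0.
M = [[6, 0, 0], [4, 10, -30], [5, 5, -15]].
Row 1: (6)·x + (0)·3 + (0)·z = 0
Row 2: (4)·x + (10)·3 + (-30)·z = 0
Row 3: (5)·x + (5)·3 + (-15)·z = 0
Solving gives x = 0, z = 1.
Check: M·(0, 3, 1) = (0, 0, 0) = 0·(0, 3, 1).

0, 1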